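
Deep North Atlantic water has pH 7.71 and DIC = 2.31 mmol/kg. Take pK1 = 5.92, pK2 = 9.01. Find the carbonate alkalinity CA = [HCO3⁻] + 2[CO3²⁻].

CA = [HCO3⁻] + 2[CO3²⁻] = (α₁ + 2α₂)·DIC
At pH 7.71: [H⁺]/K1 = 10^-1.79 = 0.016218, K2/[H⁺] = 10^-1.30 = 0.050119
α₁ = 1/(1 + 0.016218 + 0.050119) = 1/1.0663 = 0.9378; α₂ = α₁·K2/[H⁺] = 0.04700
α₁ + 2α₂ = 1.0318
CA = 1.0318 × 2.31 = 2.38 mmol/kg

CA = 2.38 mmol/kg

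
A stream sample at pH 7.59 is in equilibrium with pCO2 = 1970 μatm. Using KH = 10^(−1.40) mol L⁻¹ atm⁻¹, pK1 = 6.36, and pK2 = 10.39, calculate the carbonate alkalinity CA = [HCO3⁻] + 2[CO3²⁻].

CA = 1.34 mmol/L

[CO2*] = KH · pCO2 = 10^(−1.40) × 1970×10^-6 = 7.843×10^-5 mol/L
α₀ = 1/(1 + K1/[H⁺] + K1K2/[H⁺]²) = 1/(1 + 10^+1.23 + 10^-1.57) = 0.05553
DIC = [CO2*]/α₀ = 7.843×10^-5 / 0.05553 = 1.412 mmol/L
CA = (α₁ + 2α₂)·DIC = (0.9430 + 2×0.001495) × 1.412 = 1.34 mmol/L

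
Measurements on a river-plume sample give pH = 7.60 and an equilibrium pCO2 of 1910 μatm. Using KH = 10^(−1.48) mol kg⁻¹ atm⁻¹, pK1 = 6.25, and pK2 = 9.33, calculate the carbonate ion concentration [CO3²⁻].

[CO3²⁻] = 0.0264 mmol/kg

[CO2*] = KH · pCO2 = 10^(−1.48) × 1910×10^-6 = 6.325×10^-5 mol/kg
α₀ = 1/(1 + K1/[H⁺] + K1K2/[H⁺]²) = 1/(1 + 10^+1.35 + 10^-0.38) = 0.04201
DIC = [CO2*]/α₀ = 6.325×10^-5 / 0.04201 = 1.506 mmol/kg
[CO3²⁻] = α₂·DIC; α₂ = 0.01751, so [CO3²⁻] = 0.01751 × 1.506 = 0.0264 mmol/kg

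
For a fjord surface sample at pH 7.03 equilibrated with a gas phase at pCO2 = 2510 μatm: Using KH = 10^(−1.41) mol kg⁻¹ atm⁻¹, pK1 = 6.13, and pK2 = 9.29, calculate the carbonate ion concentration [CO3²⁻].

[CO2*] = KH · pCO2 = 10^(−1.41) × 2510×10^-6 = 9.765×10^-5 mol/kg
α₀ = 1/(1 + K1/[H⁺] + K1K2/[H⁺]²) = 1/(1 + 10^+0.90 + 10^-1.36) = 0.1113
DIC = [CO2*]/α₀ = 9.765×10^-5 / 0.1113 = 0.8776 mmol/kg
[CO3²⁻] = α₂·DIC; α₂ = 0.004857, so [CO3²⁻] = 0.004857 × 0.8776 = 0.00426 mmol/kg = 4.26 μmol/kg

[CO3²⁻] = 4.26 μmol/kg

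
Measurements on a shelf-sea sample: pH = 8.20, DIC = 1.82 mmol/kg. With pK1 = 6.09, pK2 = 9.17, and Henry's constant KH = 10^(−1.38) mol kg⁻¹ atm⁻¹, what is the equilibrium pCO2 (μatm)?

α₀ = 1 / (1 + K1/[H⁺] + K1K2/[H⁺]²) = 1 / (1 + 10^+2.11 + 10^+1.14)
   = 1 / (1 + 128.82 + 13.804) = 1/143.63 = 0.006962
[CO2*] = α₀ × DIC = 0.006962 × 1.82 = 0.01267 mmol/kg = 12.67 μmol/kg
pCO2 = [CO2*]/KH = 1.267×10^-5 / 4.169×10^-2 = 304 μatm

pCO2 = 304 μatm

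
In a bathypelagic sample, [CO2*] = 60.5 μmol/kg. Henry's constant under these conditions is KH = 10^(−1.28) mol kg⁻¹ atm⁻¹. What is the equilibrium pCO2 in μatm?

KH = 10^(−1.28) = 5.248×10^-2 mol kg⁻¹ atm⁻¹
pCO2 = [CO2*]/KH = 60.5×10^-6 / 5.248×10^-2 = 1.15×10^-3 atm = 1150 μatm

pCO2 = 1150 μatm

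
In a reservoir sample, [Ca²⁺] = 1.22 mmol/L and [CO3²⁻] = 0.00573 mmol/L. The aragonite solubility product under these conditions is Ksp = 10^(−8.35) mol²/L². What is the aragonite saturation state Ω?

Ω = 1.57

Ksp = 10^(−8.35) = 4.467×10^-9
Ω = [Ca²⁺][CO3²⁻]/Ksp = (1.22×10^-3)(0.00573×10^-3) / 4.467×10^-9 = 1.57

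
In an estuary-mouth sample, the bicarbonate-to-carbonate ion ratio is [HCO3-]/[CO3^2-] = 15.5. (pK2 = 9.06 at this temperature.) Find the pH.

pH = 7.87

From K2 = [H⁺][CO3^2-]/[HCO3-]:  pH = pK2 − log₁₀([HCO3-]/[CO3^2-])
log₁₀(15.5) = +1.190
pH = 9.06 − (+1.190) = 7.87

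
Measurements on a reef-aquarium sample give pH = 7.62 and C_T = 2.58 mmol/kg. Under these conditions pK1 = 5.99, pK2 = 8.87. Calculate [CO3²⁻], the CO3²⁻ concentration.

[CO3²⁻] = 0.134 mmol/kg

α₂ = 1 / (1 + [H⁺]/K2 + [H⁺]²/(K1K2)) = 1 / (1 + 10^+1.25 + 10^-0.38)
   = 1 / (1 + 17.783 + 0.41687) = 1/19.200 = 0.05208
[CO3²⁻] = α₂ × DIC = 0.05208 × 2.58 = 0.134 mmol/kg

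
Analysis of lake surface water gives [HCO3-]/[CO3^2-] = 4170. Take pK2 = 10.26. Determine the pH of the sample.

pH = 6.64

From K2 = [H⁺][CO3^2-]/[HCO3-]:  pH = pK2 − log₁₀([HCO3-]/[CO3^2-])
log₁₀(4170) = +3.620
pH = 10.26 − (+3.620) = 6.64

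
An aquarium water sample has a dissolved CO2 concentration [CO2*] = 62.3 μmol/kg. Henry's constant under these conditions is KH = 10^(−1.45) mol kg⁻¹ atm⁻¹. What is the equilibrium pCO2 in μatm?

pCO2 = 1760 μatm

KH = 10^(−1.45) = 3.548×10^-2 mol kg⁻¹ atm⁻¹
pCO2 = [CO2*]/KH = 62.3×10^-6 / 3.548×10^-2 = 1.76×10^-3 atm = 1760 μatm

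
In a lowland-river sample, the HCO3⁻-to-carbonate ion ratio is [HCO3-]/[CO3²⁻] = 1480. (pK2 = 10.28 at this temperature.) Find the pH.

pH = 7.11

From K2 = [H⁺][CO3²⁻]/[HCO3-]:  pH = pK2 − log₁₀([HCO3-]/[CO3²⁻])
log₁₀(1480) = +3.170
pH = 10.28 − (+3.170) = 7.11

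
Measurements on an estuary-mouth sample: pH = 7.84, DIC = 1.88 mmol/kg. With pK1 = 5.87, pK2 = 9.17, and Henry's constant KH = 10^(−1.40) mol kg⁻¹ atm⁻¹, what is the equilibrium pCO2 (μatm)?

pCO2 = 479 μatm

α₀ = 1 / (1 + K1/[H⁺] + K1K2/[H⁺]²) = 1 / (1 + 10^+1.97 + 10^+0.64)
   = 1 / (1 + 93.325 + 4.3652) = 1/98.691 = 0.01013
[CO2*] = α₀ × DIC = 0.01013 × 1.88 = 0.01905 mmol/kg = 19.05 μmol/kg
pCO2 = [CO2*]/KH = 1.905×10^-5 / 3.981×10^-2 = 479 μatm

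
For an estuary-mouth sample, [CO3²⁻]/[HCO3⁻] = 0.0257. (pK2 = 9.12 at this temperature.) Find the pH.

From K2 = [H⁺][CO3²⁻]/[HCO3⁻]:  pH = pK2 + log₁₀([CO3²⁻]/[HCO3⁻])
log₁₀(0.0257) = -1.590
pH = 9.12 + (-1.590) = 7.53

pH = 7.53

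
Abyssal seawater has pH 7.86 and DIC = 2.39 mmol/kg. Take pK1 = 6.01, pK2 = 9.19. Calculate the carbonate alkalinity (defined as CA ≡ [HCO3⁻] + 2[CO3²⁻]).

CA = 2.46 mmol/kg

CA = [HCO3⁻] + 2[CO3²⁻] = (α₁ + 2α₂)·DIC
At pH 7.86: [H⁺]/K1 = 10^-1.85 = 0.014125, K2/[H⁺] = 10^-1.33 = 0.046774
α₁ = 1/(1 + 0.014125 + 0.046774) = 1/1.0609 = 0.9426; α₂ = α₁·K2/[H⁺] = 0.04409
α₁ + 2α₂ = 1.0308
CA = 1.0308 × 2.39 = 2.46 mmol/kg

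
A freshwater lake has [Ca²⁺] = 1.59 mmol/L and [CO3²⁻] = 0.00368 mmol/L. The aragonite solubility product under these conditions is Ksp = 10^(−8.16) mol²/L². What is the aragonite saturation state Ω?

Ω = 0.846

Ksp = 10^(−8.16) = 6.918×10^-9
Ω = [Ca²⁺][CO3²⁻]/Ksp = (1.59×10^-3)(0.00368×10^-3) / 6.918×10^-9 = 0.846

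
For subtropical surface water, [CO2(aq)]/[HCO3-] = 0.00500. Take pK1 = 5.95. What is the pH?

From K1 = [H⁺][HCO3-]/[CO2(aq)]:  pH = pK1 − log₁₀([CO2(aq)]/[HCO3-])
log₁₀(0.00500) = -2.301
pH = 5.95 − (-2.301) = 8.25

pH = 8.25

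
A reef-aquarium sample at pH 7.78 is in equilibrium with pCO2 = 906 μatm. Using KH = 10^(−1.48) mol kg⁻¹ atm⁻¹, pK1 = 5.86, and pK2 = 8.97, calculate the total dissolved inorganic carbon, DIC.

DIC = 2.69 mmol/kg

[CO2*] = KH · pCO2 = 10^(−1.48) × 906×10^-6 = 3.000×10^-5 mol/kg
α₀ = 1/(1 + K1/[H⁺] + K1K2/[H⁺]²) = 1/(1 + 10^+1.92 + 10^+0.73) = 0.01117
DIC = [CO2*]/α₀ = 3.000×10^-5 / 0.01117 = 2.69 mmol/kg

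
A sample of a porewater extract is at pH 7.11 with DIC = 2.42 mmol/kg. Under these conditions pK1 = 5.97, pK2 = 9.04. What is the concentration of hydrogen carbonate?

[HCO3⁻] = 2.23 mmol/kg

α₁ = 1 / (1 + [H⁺]/K1 + K2/[H⁺]) = 1 / (1 + 10^-1.14 + 10^-1.93)
   = 1 / (1 + 0.072444 + 0.011749) = 1/1.0842 = 0.9223
[HCO3⁻] = α₁ × DIC = 0.9223 × 2.42 = 2.23 mmol/kg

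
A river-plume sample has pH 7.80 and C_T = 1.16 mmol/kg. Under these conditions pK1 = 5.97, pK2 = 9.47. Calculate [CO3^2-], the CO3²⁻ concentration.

α₂ = 1 / (1 + [H⁺]/K2 + [H⁺]²/(K1K2)) = 1 / (1 + 10^+1.67 + 10^-0.16)
   = 1 / (1 + 46.774 + 0.69183) = 1/48.465 = 0.02063
[CO3²⁻] = α₂ × DIC = 0.02063 × 1.16 = 0.0239 mmol/kg

[CO3²⁻] = 0.0239 mmol/kg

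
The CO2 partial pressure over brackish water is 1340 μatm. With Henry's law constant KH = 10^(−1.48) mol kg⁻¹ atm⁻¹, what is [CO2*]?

[CO2*] = 44.4 μmol/kg

KH = 10^(−1.48) = 3.311×10^-2 mol kg⁻¹ atm⁻¹
[CO2*] = KH · pCO2 = 3.311×10^-2 × 1340×10^-6 atm = 4.44×10^-5 mol/kg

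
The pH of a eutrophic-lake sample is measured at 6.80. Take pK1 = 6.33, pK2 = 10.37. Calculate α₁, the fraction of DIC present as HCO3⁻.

α₁ = 0.747

α₁ = 1 / (1 + [H⁺]/K1 + K2/[H⁺]) = 1 / (1 + 10^-0.47 + 10^-3.57)
   = 1 / (1 + 0.33884 + 0.00026915) = 1/1.3391 = 0.7468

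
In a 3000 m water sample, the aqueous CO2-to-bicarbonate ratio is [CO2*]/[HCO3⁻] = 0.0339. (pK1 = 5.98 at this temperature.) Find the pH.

pH = 7.45

From K1 = [H⁺][HCO3⁻]/[CO2*]:  pH = pK1 − log₁₀([CO2*]/[HCO3⁻])
log₁₀(0.0339) = -1.470
pH = 5.98 − (-1.470) = 7.45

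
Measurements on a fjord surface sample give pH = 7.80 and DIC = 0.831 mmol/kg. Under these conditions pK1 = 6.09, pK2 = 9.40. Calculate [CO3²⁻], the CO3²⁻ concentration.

[CO3²⁻] = 20.0 μmol/kg

α₂ = 1 / (1 + [H⁺]/K2 + [H⁺]²/(K1K2)) = 1 / (1 + 10^+1.60 + 10^-0.11)
   = 1 / (1 + 39.811 + 0.77625) = 1/41.587 = 0.02405
[CO3²⁻] = α₂ × DIC = 0.02405 × 0.831 = 0.0200 mmol/kg = 20.0 μmol/kg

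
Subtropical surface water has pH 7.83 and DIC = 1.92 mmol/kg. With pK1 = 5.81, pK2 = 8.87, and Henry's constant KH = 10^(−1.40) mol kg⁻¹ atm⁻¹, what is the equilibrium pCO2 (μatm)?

pCO2 = 418 μatm

α₀ = 1 / (1 + K1/[H⁺] + K1K2/[H⁺]²) = 1 / (1 + 10^+2.02 + 10^+0.98)
   = 1 / (1 + 104.71 + 9.5499) = 1/115.26 = 0.008676
[CO2*] = α₀ × DIC = 0.008676 × 1.92 = 0.01666 mmol/kg = 16.66 μmol/kg
pCO2 = [CO2*]/KH = 1.666×10^-5 / 3.981×10^-2 = 418 μatm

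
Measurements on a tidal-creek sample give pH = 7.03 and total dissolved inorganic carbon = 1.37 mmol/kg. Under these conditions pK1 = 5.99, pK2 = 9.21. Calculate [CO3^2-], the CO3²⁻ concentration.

[CO3²⁻] = 8.25 μmol/kg

α₂ = 1 / (1 + [H⁺]/K2 + [H⁺]²/(K1K2)) = 1 / (1 + 10^+2.18 + 10^+1.14)
   = 1 / (1 + 151.36 + 13.804) = 1/166.16 = 0.006018
[CO3²⁻] = α₂ × DIC = 0.006018 × 1.37 = 0.00825 mmol/kg = 8.25 μmol/kg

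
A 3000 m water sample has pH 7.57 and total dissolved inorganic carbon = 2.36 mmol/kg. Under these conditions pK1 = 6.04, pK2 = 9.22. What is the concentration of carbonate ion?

α₂ = 1 / (1 + [H⁺]/K2 + [H⁺]²/(K1K2)) = 1 / (1 + 10^+1.65 + 10^+0.12)
   = 1 / (1 + 44.668 + 1.3183) = 1/46.987 = 0.02128
[CO3²⁻] = α₂ × DIC = 0.02128 × 2.36 = 0.0502 mmol/kg

[CO3²⁻] = 0.0502 mmol/kg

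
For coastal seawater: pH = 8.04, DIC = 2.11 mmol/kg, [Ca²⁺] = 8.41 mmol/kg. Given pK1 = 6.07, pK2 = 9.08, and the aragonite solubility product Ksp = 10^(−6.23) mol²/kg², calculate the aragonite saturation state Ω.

Ω = 2.49

α₂ = 1 / (1 + [H⁺]/K2 + [H⁺]²/(K1K2)) = 1 / (1 + 10^+1.04 + 10^-0.93)
   = 1 / (1 + 10.965 + 0.11749) = 1/12.082 = 0.08277
[CO3²⁻] = α₂ × DIC = 0.08277 × 2.11 = 0.1746 mmol/kg
Ksp = 10^(−6.23) = 5.888×10^-7
Ω = [Ca²⁺][CO3²⁻]/Ksp = (8.41×10^-3)(1.746×10^-4) / 5.888×10^-7 = 2.49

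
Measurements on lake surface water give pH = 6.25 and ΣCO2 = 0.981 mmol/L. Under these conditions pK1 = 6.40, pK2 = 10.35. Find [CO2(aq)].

[CO2*] = 0.574 mmol/L

α₀ = 1 / (1 + K1/[H⁺] + K1K2/[H⁺]²) = 1 / (1 + 10^-0.15 + 10^-4.25)
   = 1 / (1 + 0.70795 + 5.6234×10^-5) = 1/1.7080 = 0.5855
[CO2*] = α₀ × DIC = 0.5855 × 0.981 = 0.574 mmol/L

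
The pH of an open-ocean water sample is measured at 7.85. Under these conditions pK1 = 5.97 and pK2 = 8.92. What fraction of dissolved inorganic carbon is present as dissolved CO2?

α₀ = 1 / (1 + K1/[H⁺] + K1K2/[H⁺]²) = 1 / (1 + 10^+1.88 + 10^+0.81)
   = 1 / (1 + 75.858 + 6.4565) = 1/83.314 = 0.01200

α₀ = 0.0120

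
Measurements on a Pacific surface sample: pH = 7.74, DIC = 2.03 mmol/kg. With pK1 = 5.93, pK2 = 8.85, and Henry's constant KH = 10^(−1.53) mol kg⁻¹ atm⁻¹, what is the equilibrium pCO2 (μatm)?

α₀ = 1 / (1 + K1/[H⁺] + K1K2/[H⁺]²) = 1 / (1 + 10^+1.81 + 10^+0.70)
   = 1 / (1 + 64.565 + 5.0119) = 1/70.577 = 0.01417
[CO2*] = α₀ × DIC = 0.01417 × 2.03 = 0.02876 mmol/kg
pCO2 = [CO2*]/KH = 2.876×10^-5 / 2.951×10^-2 = 975 μatm

pCO2 = 975 μatm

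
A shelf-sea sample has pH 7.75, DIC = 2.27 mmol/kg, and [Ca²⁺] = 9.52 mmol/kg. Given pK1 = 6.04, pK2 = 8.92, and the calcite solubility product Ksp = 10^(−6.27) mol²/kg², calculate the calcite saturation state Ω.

α₂ = 1 / (1 + [H⁺]/K2 + [H⁺]²/(K1K2)) = 1 / (1 + 10^+1.17 + 10^-0.54)
   = 1 / (1 + 14.791 + 0.28840) = 1/16.079 = 0.06219
[CO3²⁻] = α₂ × DIC = 0.06219 × 2.27 = 0.1412 mmol/kg
Ksp = 10^(−6.27) = 5.370×10^-7
Ω = [Ca²⁺][CO3²⁻]/Ksp = (9.52×10^-3)(1.412×10^-4) / 5.370×10^-7 = 2.50

Ω = 2.50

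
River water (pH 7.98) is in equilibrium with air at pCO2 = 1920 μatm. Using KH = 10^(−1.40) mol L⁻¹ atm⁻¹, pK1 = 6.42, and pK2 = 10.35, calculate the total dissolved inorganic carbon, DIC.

[CO2*] = KH · pCO2 = 10^(−1.40) × 1920×10^-6 = 7.644×10^-5 mol/L
α₀ = 1/(1 + K1/[H⁺] + K1K2/[H⁺]²) = 1/(1 + 10^+1.56 + 10^-0.81) = 0.02669
DIC = [CO2*]/α₀ = 7.644×10^-5 / 0.02669 = 2.86 mmol/L

DIC = 2.86 mmol/L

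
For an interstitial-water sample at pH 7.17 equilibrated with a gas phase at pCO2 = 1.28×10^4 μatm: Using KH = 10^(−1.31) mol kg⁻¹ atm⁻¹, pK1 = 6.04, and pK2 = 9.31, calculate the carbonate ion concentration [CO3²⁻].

[CO3²⁻] = 0.0613 mmol/kg

[CO2*] = KH · pCO2 = 10^(−1.31) × 1.28×10^4×10^-6 = 6.269×10^-4 mol/kg
α₀ = 1/(1 + K1/[H⁺] + K1K2/[H⁺]²) = 1/(1 + 10^+1.13 + 10^-1.01) = 0.06855
DIC = [CO2*]/α₀ = 6.269×10^-4 / 0.06855 = 9.145 mmol/kg
[CO3²⁻] = α₂·DIC; α₂ = 0.006699, so [CO3²⁻] = 0.006699 × 9.145 = 0.0613 mmol/kg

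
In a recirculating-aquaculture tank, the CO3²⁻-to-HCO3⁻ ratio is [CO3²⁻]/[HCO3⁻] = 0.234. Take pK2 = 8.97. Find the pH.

From K2 = [H⁺][CO3²⁻]/[HCO3⁻]:  pH = pK2 + log₁₀([CO3²⁻]/[HCO3⁻])
log₁₀(0.234) = -0.631
pH = 8.97 + (-0.631) = 8.34

pH = 8.34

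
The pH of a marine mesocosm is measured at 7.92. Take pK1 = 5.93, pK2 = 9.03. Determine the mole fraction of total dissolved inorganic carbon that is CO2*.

α₀ = 0.00941

α₀ = 1 / (1 + K1/[H⁺] + K1K2/[H⁺]²) = 1 / (1 + 10^+1.99 + 10^+0.88)
   = 1 / (1 + 97.724 + 7.5858) = 1/106.31 = 0.009406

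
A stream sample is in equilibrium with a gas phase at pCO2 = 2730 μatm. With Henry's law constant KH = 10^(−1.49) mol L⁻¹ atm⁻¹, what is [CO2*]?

[CO2*] = 88.3 μmol/L

KH = 10^(−1.49) = 3.236×10^-2 mol L⁻¹ atm⁻¹
[CO2*] = KH · pCO2 = 3.236×10^-2 × 2730×10^-6 atm = 8.83×10^-5 mol/L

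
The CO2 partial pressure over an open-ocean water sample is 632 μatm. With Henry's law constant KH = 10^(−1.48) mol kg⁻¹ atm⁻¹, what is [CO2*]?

KH = 10^(−1.48) = 3.311×10^-2 mol kg⁻¹ atm⁻¹
[CO2*] = KH · pCO2 = 3.311×10^-2 × 632×10^-6 atm = 2.09×10^-5 mol/kg

[CO2*] = 20.9 μmol/kg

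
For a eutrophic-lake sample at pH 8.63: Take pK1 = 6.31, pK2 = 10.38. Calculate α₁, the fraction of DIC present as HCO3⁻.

α₁ = 0.978

α₁ = 1 / (1 + [H⁺]/K1 + K2/[H⁺]) = 1 / (1 + 10^-2.32 + 10^-1.75)
   = 1 / (1 + 0.0047863 + 0.017783) = 1/1.0226 = 0.9779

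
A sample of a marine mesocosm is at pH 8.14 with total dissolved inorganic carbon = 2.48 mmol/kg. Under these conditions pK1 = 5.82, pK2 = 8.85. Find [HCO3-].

[HCO3⁻] = 2.07 mmol/kg

α₁ = 1 / (1 + [H⁺]/K1 + K2/[H⁺]) = 1 / (1 + 10^-2.32 + 10^-0.71)
   = 1 / (1 + 0.0047863 + 0.19498) = 1/1.1998 = 0.8335
[HCO3⁻] = α₁ × DIC = 0.8335 × 2.48 = 2.07 mmol/kg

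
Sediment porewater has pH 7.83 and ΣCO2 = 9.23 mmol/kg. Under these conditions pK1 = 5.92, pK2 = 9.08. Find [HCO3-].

α₁ = 1 / (1 + [H⁺]/K1 + K2/[H⁺]) = 1 / (1 + 10^-1.91 + 10^-1.25)
   = 1 / (1 + 0.012303 + 0.056234) = 1/1.0685 = 0.9359
[HCO3⁻] = α₁ × DIC = 0.9359 × 9.23 = 8.64 mmol/kg

[HCO3⁻] = 8.64 mmol/kg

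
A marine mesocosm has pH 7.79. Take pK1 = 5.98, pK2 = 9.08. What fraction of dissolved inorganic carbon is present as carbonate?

α₂ = 1 / (1 + [H⁺]/K2 + [H⁺]²/(K1K2)) = 1 / (1 + 10^+1.29 + 10^-0.52)
   = 1 / (1 + 19.498 + 0.30200) = 1/20.800 = 0.04808

α₂ = 0.0481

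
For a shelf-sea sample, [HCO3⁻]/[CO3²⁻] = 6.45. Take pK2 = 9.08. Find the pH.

pH = 8.27

From K2 = [H⁺][CO3²⁻]/[HCO3⁻]:  pH = pK2 − log₁₀([HCO3⁻]/[CO3²⁻])
log₁₀(6.45) = +0.810
pH = 9.08 − (+0.810) = 8.27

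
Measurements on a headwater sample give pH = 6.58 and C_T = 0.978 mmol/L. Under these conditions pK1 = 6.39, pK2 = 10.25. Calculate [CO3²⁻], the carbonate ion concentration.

α₂ = 1 / (1 + [H⁺]/K2 + [H⁺]²/(K1K2)) = 1 / (1 + 10^+3.67 + 10^+3.48)
   = 1 / (1 + 4677.4 + 3020.0) = 1/7698.3 = 0.0001299
[CO3²⁻] = α₂ × DIC = 0.0001299 × 0.978 = 0.000127 mmol/L = 0.127 μmol/L

[CO3²⁻] = 0.127 μmol/L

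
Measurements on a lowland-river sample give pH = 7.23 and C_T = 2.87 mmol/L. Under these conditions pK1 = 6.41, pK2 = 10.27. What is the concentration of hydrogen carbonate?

α₁ = 1 / (1 + [H⁺]/K1 + K2/[H⁺]) = 1 / (1 + 10^-0.82 + 10^-3.04)
   = 1 / (1 + 0.15136 + 0.00091201) = 1/1.1523 = 0.8679
[HCO3⁻] = α₁ × DIC = 0.8679 × 2.87 = 2.49 mmol/L

[HCO3⁻] = 2.49 mmol/L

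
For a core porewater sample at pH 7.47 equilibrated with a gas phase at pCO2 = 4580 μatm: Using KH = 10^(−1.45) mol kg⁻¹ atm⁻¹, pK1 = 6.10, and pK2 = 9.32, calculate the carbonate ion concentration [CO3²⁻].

[CO3²⁻] = 0.0538 mmol/kg

[CO2*] = KH · pCO2 = 10^(−1.45) × 4580×10^-6 = 1.625×10^-4 mol/kg
α₀ = 1/(1 + K1/[H⁺] + K1K2/[H⁺]²) = 1/(1 + 10^+1.37 + 10^-0.48) = 0.04037
DIC = [CO2*]/α₀ = 1.625×10^-4 / 0.04037 = 4.026 mmol/kg
[CO3²⁻] = α₂·DIC; α₂ = 0.01337, so [CO3²⁻] = 0.01337 × 4.026 = 0.0538 mmol/kg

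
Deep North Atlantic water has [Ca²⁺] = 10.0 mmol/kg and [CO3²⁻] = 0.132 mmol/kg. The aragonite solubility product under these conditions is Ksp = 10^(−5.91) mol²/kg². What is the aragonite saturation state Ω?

Ksp = 10^(−5.91) = 1.230×10^-6
Ω = [Ca²⁺][CO3²⁻]/Ksp = (10.0×10^-3)(0.132×10^-3) / 1.230×10^-6 = 1.07

Ω = 1.07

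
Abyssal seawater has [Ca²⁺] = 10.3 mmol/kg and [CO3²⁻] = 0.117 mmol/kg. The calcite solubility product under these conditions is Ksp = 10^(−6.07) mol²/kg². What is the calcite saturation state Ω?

Ω = 1.42

Ksp = 10^(−6.07) = 8.511×10^-7
Ω = [Ca²⁺][CO3²⁻]/Ksp = (10.3×10^-3)(0.117×10^-3) / 8.511×10^-7 = 1.42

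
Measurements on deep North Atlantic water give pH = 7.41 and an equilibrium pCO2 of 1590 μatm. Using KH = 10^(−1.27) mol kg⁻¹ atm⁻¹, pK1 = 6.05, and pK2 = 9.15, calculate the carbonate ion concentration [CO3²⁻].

[CO2*] = KH · pCO2 = 10^(−1.27) × 1590×10^-6 = 8.539×10^-5 mol/kg
α₀ = 1/(1 + K1/[H⁺] + K1K2/[H⁺]²) = 1/(1 + 10^+1.36 + 10^-0.38) = 0.04111
DIC = [CO2*]/α₀ = 8.539×10^-5 / 0.04111 = 2.077 mmol/kg
[CO3²⁻] = α₂·DIC; α₂ = 0.01714, so [CO3²⁻] = 0.01714 × 2.077 = 0.0356 mmol/kg

[CO3²⁻] = 0.0356 mmol/kg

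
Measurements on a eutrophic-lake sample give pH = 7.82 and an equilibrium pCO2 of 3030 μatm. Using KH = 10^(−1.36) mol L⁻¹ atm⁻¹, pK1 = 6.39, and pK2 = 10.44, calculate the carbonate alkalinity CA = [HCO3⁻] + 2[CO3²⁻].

CA = 3.58 mmol/L

[CO2*] = KH · pCO2 = 10^(−1.36) × 3030×10^-6 = 1.323×10^-4 mol/L
α₀ = 1/(1 + K1/[H⁺] + K1K2/[H⁺]²) = 1/(1 + 10^+1.43 + 10^-1.19) = 0.03574
DIC = [CO2*]/α₀ = 1.323×10^-4 / 0.03574 = 3.701 mmol/L
CA = (α₁ + 2α₂)·DIC = (0.9620 + 2×0.002308) × 3.701 = 3.58 mmol/L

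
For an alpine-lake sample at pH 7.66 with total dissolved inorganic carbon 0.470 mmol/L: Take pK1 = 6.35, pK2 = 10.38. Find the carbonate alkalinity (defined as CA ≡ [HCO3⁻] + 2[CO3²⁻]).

CA = 0.449 mmol/L

CA = [HCO3⁻] + 2[CO3²⁻] = (α₁ + 2α₂)·DIC
At pH 7.66: [H⁺]/K1 = 10^-1.31 = 0.048978, K2/[H⁺] = 10^-2.72 = 0.0019055
α₁ = 1/(1 + 0.048978 + 0.0019055) = 1/1.0509 = 0.9516; α₂ = α₁·K2/[H⁺] = 0.001813
α₁ + 2α₂ = 0.9552
CA = 0.9552 × 0.470 = 0.449 mmol/L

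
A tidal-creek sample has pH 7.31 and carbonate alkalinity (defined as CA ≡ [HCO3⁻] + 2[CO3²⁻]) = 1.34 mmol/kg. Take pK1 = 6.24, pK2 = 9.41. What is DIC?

CA = [HCO3⁻] + 2[CO3²⁻] = (α₁ + 2α₂)·DIC
At pH 7.31: [H⁺]/K1 = 10^-1.07 = 0.085114, K2/[H⁺] = 10^-2.10 = 0.0079433
α₁ = 1/(1 + 0.085114 + 0.0079433) = 1/1.0931 = 0.9149; α₂ = α₁·K2/[H⁺] = 0.007267
α₁ + 2α₂ = 0.9294
DIC = CA / (α₁ + 2α₂) = 1.34 / 0.9294 = 1.44 mmol/kg

DIC = 1.44 mmol/kg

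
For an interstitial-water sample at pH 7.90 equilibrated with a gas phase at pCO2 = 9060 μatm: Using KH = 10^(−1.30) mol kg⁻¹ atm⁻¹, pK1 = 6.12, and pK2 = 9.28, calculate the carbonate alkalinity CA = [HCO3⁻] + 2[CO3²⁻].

CA = 29.6 mmol/kg

[CO2*] = KH · pCO2 = 10^(−1.30) × 9060×10^-6 = 4.541×10^-4 mol/kg
α₀ = 1/(1 + K1/[H⁺] + K1K2/[H⁺]²) = 1/(1 + 10^+1.78 + 10^+0.40) = 0.01568
DIC = [CO2*]/α₀ = 4.541×10^-4 / 0.01568 = 28.96 mmol/kg
CA = (α₁ + 2α₂)·DIC = (0.9449 + 2×0.03939) × 28.96 = 29.6 mmol/kg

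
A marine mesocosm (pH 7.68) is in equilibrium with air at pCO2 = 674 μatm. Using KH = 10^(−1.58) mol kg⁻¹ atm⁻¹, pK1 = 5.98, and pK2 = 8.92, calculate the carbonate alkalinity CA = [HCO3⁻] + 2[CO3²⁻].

CA = 0.991 mmol/kg

[CO2*] = KH · pCO2 = 10^(−1.58) × 674×10^-6 = 1.773×10^-5 mol/kg
α₀ = 1/(1 + K1/[H⁺] + K1K2/[H⁺]²) = 1/(1 + 10^+1.70 + 10^+0.46) = 0.01852
DIC = [CO2*]/α₀ = 1.773×10^-5 / 0.01852 = 0.9574 mmol/kg
CA = (α₁ + 2α₂)·DIC = (0.9281 + 2×0.05341) × 0.9574 = 0.991 mmol/kg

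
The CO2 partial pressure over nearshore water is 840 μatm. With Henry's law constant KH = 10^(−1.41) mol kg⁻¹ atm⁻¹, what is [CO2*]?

KH = 10^(−1.41) = 3.890×10^-2 mol kg⁻¹ atm⁻¹
[CO2*] = KH · pCO2 = 3.890×10^-2 × 840×10^-6 atm = 3.27×10^-5 mol/kg

[CO2*] = 32.7 μmol/kg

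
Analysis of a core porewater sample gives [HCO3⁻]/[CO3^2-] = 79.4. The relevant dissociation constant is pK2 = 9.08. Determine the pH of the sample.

pH = 7.18

From K2 = [H⁺][CO3^2-]/[HCO3⁻]:  pH = pK2 − log₁₀([HCO3⁻]/[CO3^2-])
log₁₀(79.4) = +1.900
pH = 9.08 − (+1.900) = 7.18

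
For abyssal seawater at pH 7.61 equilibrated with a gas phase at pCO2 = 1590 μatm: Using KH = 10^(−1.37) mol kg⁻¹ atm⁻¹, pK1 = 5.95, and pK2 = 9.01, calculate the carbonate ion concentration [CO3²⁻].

[CO2*] = KH · pCO2 = 10^(−1.37) × 1590×10^-6 = 6.783×10^-5 mol/kg
α₀ = 1/(1 + K1/[H⁺] + K1K2/[H⁺]²) = 1/(1 + 10^+1.66 + 10^+0.26) = 0.02061
DIC = [CO2*]/α₀ = 6.783×10^-5 / 0.02061 = 3.292 mmol/kg
[CO3²⁻] = α₂·DIC; α₂ = 0.03750, so [CO3²⁻] = 0.03750 × 3.292 = 0.123 mmol/kg

[CO3²⁻] = 0.123 mmol/kg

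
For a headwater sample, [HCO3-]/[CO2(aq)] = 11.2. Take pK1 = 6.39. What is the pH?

From K1 = [H⁺][HCO3-]/[CO2(aq)]:  pH = pK1 + log₁₀([HCO3-]/[CO2(aq)])
log₁₀(11.2) = +1.049
pH = 6.39 + (+1.049) = 7.44

pH = 7.44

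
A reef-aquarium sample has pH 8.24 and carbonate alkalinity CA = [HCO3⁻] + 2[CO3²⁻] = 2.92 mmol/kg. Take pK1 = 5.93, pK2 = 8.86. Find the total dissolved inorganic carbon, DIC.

DIC = 2.46 mmol/kg

CA = [HCO3⁻] + 2[CO3²⁻] = (α₁ + 2α₂)·DIC
At pH 8.24: [H⁺]/K1 = 10^-2.31 = 0.0048978, K2/[H⁺] = 10^-0.62 = 0.23988
α₁ = 1/(1 + 0.0048978 + 0.23988) = 1/1.2448 = 0.8034; α₂ = α₁·K2/[H⁺] = 0.1927
α₁ + 2α₂ = 1.1888
DIC = CA / (α₁ + 2α₂) = 2.92 / 1.1888 = 2.46 mmol/kg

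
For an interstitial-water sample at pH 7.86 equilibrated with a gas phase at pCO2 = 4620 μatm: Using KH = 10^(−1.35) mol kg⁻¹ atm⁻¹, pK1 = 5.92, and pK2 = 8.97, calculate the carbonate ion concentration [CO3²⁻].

[CO2*] = KH · pCO2 = 10^(−1.35) × 4620×10^-6 = 2.064×10^-4 mol/kg
α₀ = 1/(1 + K1/[H⁺] + K1K2/[H⁺]²) = 1/(1 + 10^+1.94 + 10^+0.83) = 0.01054
DIC = [CO2*]/α₀ = 2.064×10^-4 / 0.01054 = 19.58 mmol/kg
[CO3²⁻] = α₂·DIC; α₂ = 0.07127, so [CO3²⁻] = 0.07127 × 19.58 = 1.40 mmol/kg

[CO3²⁻] = 1.40 mmol/kg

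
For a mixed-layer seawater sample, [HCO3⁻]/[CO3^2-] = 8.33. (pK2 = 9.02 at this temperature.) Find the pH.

From K2 = [H⁺][CO3^2-]/[HCO3⁻]:  pH = pK2 − log₁₀([HCO3⁻]/[CO3^2-])
log₁₀(8.33) = +0.921
pH = 9.02 − (+0.921) = 8.10

pH = 8.10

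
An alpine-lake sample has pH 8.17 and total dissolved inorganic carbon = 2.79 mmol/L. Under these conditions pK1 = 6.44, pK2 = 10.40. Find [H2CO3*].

[CO2*] = 0.0507 mmol/L

α₀ = 1 / (1 + K1/[H⁺] + K1K2/[H⁺]²) = 1 / (1 + 10^+1.73 + 10^-0.50)
   = 1 / (1 + 53.703 + 0.31623) = 1/55.019 = 0.01818
[CO2*] = α₀ × DIC = 0.01818 × 2.79 = 0.0507 mmol/L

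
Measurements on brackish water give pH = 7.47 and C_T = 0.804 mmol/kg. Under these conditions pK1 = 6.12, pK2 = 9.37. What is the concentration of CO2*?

[CO2*] = 0.0340 mmol/kg

α₀ = 1 / (1 + K1/[H⁺] + K1K2/[H⁺]²) = 1 / (1 + 10^+1.35 + 10^-0.55)
   = 1 / (1 + 22.387 + 0.28184) = 1/23.669 = 0.04225
[CO2*] = α₀ × DIC = 0.04225 × 0.804 = 0.0340 mmol/kg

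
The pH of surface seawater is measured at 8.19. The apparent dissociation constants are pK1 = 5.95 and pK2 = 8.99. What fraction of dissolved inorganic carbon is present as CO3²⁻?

α₂ = 0.136

α₂ = 1 / (1 + [H⁺]/K2 + [H⁺]²/(K1K2)) = 1 / (1 + 10^+0.80 + 10^-1.44)
   = 1 / (1 + 6.3096 + 0.036308) = 1/7.3459 = 0.1361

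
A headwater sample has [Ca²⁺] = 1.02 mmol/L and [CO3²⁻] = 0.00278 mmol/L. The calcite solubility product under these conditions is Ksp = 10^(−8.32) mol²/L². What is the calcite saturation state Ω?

Ω = 0.592

Ksp = 10^(−8.32) = 4.786×10^-9
Ω = [Ca²⁺][CO3²⁻]/Ksp = (1.02×10^-3)(0.00278×10^-3) / 4.786×10^-9 = 0.592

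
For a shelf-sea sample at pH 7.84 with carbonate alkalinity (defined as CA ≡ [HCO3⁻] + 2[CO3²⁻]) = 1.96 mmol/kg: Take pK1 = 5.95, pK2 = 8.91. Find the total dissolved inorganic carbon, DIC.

DIC = 1.84 mmol/kg

CA = [HCO3⁻] + 2[CO3²⁻] = (α₁ + 2α₂)·DIC
At pH 7.84: [H⁺]/K1 = 10^-1.89 = 0.012882, K2/[H⁺] = 10^-1.07 = 0.085114
α₁ = 1/(1 + 0.012882 + 0.085114) = 1/1.0980 = 0.9107; α₂ = α₁·K2/[H⁺] = 0.07752
α₁ + 2α₂ = 1.0658
DIC = CA / (α₁ + 2α₂) = 1.96 / 1.0658 = 1.84 mmol/kg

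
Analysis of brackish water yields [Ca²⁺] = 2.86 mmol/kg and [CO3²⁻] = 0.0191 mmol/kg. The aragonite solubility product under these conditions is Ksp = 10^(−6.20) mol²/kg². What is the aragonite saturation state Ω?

Ω = 0.0866

Ksp = 10^(−6.20) = 6.310×10^-7
Ω = [Ca²⁺][CO3²⁻]/Ksp = (2.86×10^-3)(0.0191×10^-3) / 6.310×10^-7 = 0.0866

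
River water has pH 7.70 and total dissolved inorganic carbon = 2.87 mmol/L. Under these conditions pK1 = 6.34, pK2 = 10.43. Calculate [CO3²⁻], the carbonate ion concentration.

α₂ = 1 / (1 + [H⁺]/K2 + [H⁺]²/(K1K2)) = 1 / (1 + 10^+2.73 + 10^+1.37)
   = 1 / (1 + 537.03 + 23.442) = 1/561.47 = 0.001781
[CO3²⁻] = α₂ × DIC = 0.001781 × 2.87 = 0.00511 mmol/L = 5.11 μmol/L

[CO3²⁻] = 5.11 μmol/L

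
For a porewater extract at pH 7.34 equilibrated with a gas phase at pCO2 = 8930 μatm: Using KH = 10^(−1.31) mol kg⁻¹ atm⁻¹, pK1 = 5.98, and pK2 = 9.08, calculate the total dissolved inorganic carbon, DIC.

[CO2*] = KH · pCO2 = 10^(−1.31) × 8930×10^-6 = 4.374×10^-4 mol/kg
α₀ = 1/(1 + K1/[H⁺] + K1K2/[H⁺]²) = 1/(1 + 10^+1.36 + 10^-0.38) = 0.04111
DIC = [CO2*]/α₀ = 4.374×10^-4 / 0.04111 = 10.6 mmol/kg

DIC = 10.6 mmol/kg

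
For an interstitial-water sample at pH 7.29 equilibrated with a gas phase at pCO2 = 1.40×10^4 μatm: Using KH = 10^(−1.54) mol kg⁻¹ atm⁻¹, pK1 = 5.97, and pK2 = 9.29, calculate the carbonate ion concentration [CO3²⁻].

[CO2*] = KH · pCO2 = 10^(−1.54) × 1.40×10^4×10^-6 = 4.038×10^-4 mol/kg
α₀ = 1/(1 + K1/[H⁺] + K1K2/[H⁺]²) = 1/(1 + 10^+1.32 + 10^-0.68) = 0.04524
DIC = [CO2*]/α₀ = 4.038×10^-4 / 0.04524 = 8.924 mmol/kg
[CO3²⁻] = α₂·DIC; α₂ = 0.009453, so [CO3²⁻] = 0.009453 × 8.924 = 0.0844 mmol/kg

[CO3²⁻] = 0.0844 mmol/kg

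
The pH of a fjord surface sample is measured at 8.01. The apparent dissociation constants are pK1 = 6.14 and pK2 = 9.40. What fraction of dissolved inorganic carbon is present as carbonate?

α₂ = 1 / (1 + [H⁺]/K2 + [H⁺]²/(K1K2)) = 1 / (1 + 10^+1.39 + 10^-0.48)
   = 1 / (1 + 24.547 + 0.33113) = 1/25.878 = 0.03864

α₂ = 0.0386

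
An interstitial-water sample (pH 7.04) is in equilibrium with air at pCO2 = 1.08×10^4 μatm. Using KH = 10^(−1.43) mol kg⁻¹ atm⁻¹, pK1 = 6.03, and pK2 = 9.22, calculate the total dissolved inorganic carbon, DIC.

DIC = 4.53 mmol/kg

[CO2*] = KH · pCO2 = 10^(−1.43) × 1.08×10^4×10^-6 = 4.013×10^-4 mol/kg
α₀ = 1/(1 + K1/[H⁺] + K1K2/[H⁺]²) = 1/(1 + 10^+1.01 + 10^-1.17) = 0.08849
DIC = [CO2*]/α₀ = 4.013×10^-4 / 0.08849 = 4.53 mmol/kg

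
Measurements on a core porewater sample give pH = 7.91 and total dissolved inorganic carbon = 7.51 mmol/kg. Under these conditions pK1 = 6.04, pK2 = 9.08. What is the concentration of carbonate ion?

[CO3²⁻] = 0.470 mmol/kg

α₂ = 1 / (1 + [H⁺]/K2 + [H⁺]²/(K1K2)) = 1 / (1 + 10^+1.17 + 10^-0.70)
   = 1 / (1 + 14.791 + 0.19953) = 1/15.991 = 0.06254
[CO3²⁻] = α₂ × DIC = 0.06254 × 7.51 = 0.470 mmol/kg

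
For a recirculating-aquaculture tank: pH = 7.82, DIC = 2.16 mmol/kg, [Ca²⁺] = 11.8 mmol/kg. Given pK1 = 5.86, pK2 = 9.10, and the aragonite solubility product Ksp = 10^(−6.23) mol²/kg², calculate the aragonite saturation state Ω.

Ω = 2.14

α₂ = 1 / (1 + [H⁺]/K2 + [H⁺]²/(K1K2)) = 1 / (1 + 10^+1.28 + 10^-0.68)
   = 1 / (1 + 19.055 + 0.20893) = 1/20.264 = 0.04935
[CO3²⁻] = α₂ × DIC = 0.04935 × 2.16 = 0.1066 mmol/kg
Ksp = 10^(−6.23) = 5.888×10^-7
Ω = [Ca²⁺][CO3²⁻]/Ksp = (11.8×10^-3)(1.066×10^-4) / 5.888×10^-7 = 2.14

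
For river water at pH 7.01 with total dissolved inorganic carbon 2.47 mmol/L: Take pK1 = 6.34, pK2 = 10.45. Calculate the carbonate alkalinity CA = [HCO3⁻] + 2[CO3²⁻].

CA = [HCO3⁻] + 2[CO3²⁻] = (α₁ + 2α₂)·DIC
At pH 7.01: [H⁺]/K1 = 10^-0.67 = 0.21380, K2/[H⁺] = 10^-3.44 = 0.00036308
α₁ = 1/(1 + 0.21380 + 0.00036308) = 1/1.2142 = 0.8236; α₂ = α₁·K2/[H⁺] = 0.0002990
α₁ + 2α₂ = 0.8242
CA = 0.8242 × 2.47 = 2.04 mmol/L

CA = 2.04 mmol/L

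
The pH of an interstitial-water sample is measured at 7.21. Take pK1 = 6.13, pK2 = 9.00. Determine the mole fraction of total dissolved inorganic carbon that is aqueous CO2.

α₀ = 0.0757

α₀ = 1 / (1 + K1/[H⁺] + K1K2/[H⁺]²) = 1 / (1 + 10^+1.08 + 10^-0.71)
   = 1 / (1 + 12.023 + 0.19498) = 1/13.218 = 0.07566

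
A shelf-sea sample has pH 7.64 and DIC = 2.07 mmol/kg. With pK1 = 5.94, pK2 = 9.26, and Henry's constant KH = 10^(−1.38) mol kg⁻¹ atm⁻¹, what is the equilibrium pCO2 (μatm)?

pCO2 = 949 μatm

α₀ = 1 / (1 + K1/[H⁺] + K1K2/[H⁺]²) = 1 / (1 + 10^+1.70 + 10^+0.08)
   = 1 / (1 + 50.119 + 1.2023) = 1/52.321 = 0.01911
[CO2*] = α₀ × DIC = 0.01911 × 2.07 = 0.03956 mmol/kg
pCO2 = [CO2*]/KH = 3.956×10^-5 / 4.169×10^-2 = 949 μatm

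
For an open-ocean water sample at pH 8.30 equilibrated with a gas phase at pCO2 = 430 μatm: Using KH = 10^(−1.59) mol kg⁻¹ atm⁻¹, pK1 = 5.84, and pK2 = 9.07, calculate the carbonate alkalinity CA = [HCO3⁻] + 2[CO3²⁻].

[CO2*] = KH · pCO2 = 10^(−1.59) × 430×10^-6 = 1.105×10^-5 mol/kg
α₀ = 1/(1 + K1/[H⁺] + K1K2/[H⁺]²) = 1/(1 + 10^+2.46 + 10^+1.69) = 0.002955
DIC = [CO2*]/α₀ = 1.105×10^-5 / 0.002955 = 3.740 mmol/kg
CA = (α₁ + 2α₂)·DIC = (0.8523 + 2×0.1447) × 3.740 = 4.27 mmol/kg

CA = 4.27 mmol/kg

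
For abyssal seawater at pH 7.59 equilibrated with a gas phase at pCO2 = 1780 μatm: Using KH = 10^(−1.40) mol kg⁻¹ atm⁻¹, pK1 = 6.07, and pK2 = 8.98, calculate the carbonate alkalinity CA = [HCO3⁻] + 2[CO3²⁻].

CA = 2.54 mmol/kg

[CO2*] = KH · pCO2 = 10^(−1.40) × 1780×10^-6 = 7.086×10^-5 mol/kg
α₀ = 1/(1 + K1/[H⁺] + K1K2/[H⁺]²) = 1/(1 + 10^+1.52 + 10^+0.13) = 0.02820
DIC = [CO2*]/α₀ = 7.086×10^-5 / 0.02820 = 2.513 mmol/kg
CA = (α₁ + 2α₂)·DIC = (0.9338 + 2×0.03804) × 2.513 = 2.54 mmol/kg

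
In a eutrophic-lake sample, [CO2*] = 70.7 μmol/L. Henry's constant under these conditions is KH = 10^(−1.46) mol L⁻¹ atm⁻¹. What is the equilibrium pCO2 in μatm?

pCO2 = 2040 μatm

KH = 10^(−1.46) = 3.467×10^-2 mol L⁻¹ atm⁻¹
pCO2 = [CO2*]/KH = 70.7×10^-6 / 3.467×10^-2 = 2.04×10^-3 atm = 2040 μatm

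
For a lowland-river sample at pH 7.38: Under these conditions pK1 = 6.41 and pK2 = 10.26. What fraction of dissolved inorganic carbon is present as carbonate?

α₂ = 1 / (1 + [H⁺]/K2 + [H⁺]²/(K1K2)) = 1 / (1 + 10^+2.88 + 10^+1.91)
   = 1 / (1 + 758.58 + 81.283) = 1/840.86 = 0.001189

α₂ = 0.00119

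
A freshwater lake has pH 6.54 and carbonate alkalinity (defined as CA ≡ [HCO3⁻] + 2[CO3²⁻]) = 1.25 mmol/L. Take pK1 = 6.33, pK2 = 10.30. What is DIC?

DIC = 2.02 mmol/L

CA = [HCO3⁻] + 2[CO3²⁻] = (α₁ + 2α₂)·DIC
At pH 6.54: [H⁺]/K1 = 10^-0.21 = 0.61660, K2/[H⁺] = 10^-3.76 = 0.00017378
α₁ = 1/(1 + 0.61660 + 0.00017378) = 1/1.6168 = 0.6185; α₂ = α₁·K2/[H⁺] = 0.0001075
α₁ + 2α₂ = 0.6187
DIC = CA / (α₁ + 2α₂) = 1.25 / 0.6187 = 2.02 mmol/L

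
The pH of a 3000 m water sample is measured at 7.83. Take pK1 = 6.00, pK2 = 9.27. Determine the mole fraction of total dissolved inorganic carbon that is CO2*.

α₀ = 0.0141

α₀ = 1 / (1 + K1/[H⁺] + K1K2/[H⁺]²) = 1 / (1 + 10^+1.83 + 10^+0.39)
   = 1 / (1 + 67.608 + 2.4547) = 1/71.063 = 0.01407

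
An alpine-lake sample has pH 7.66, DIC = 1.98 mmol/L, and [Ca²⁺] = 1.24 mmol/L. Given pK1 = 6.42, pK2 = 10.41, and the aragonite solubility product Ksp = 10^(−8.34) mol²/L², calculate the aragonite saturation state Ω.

α₂ = 1 / (1 + [H⁺]/K2 + [H⁺]²/(K1K2)) = 1 / (1 + 10^+2.75 + 10^+1.51)
   = 1 / (1 + 562.34 + 32.359) = 1/595.70 = 0.001679
[CO3²⁻] = α₂ × DIC = 0.001679 × 1.98 = 0.003324 mmol/L = 3.324 μmol/L
Ksp = 10^(−8.34) = 4.571×10^-9
Ω = [Ca²⁺][CO3²⁻]/Ksp = (1.24×10^-3)(3.324×10^-6) / 4.571×10^-9 = 0.902

Ω = 0.902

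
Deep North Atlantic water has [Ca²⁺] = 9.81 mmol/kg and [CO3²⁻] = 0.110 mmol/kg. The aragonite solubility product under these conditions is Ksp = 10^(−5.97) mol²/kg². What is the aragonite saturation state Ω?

Ksp = 10^(−5.97) = 1.072×10^-6
Ω = [Ca²⁺][CO3²⁻]/Ksp = (9.81×10^-3)(0.110×10^-3) / 1.072×10^-6 = 1.01

Ω = 1.01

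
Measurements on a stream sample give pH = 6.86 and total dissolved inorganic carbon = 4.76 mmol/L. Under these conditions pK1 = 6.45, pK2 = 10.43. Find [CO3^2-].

α₂ = 1 / (1 + [H⁺]/K2 + [H⁺]²/(K1K2)) = 1 / (1 + 10^+3.57 + 10^+3.16)
   = 1 / (1 + 3715.4 + 1445.4) = 1/5161.8 = 0.0001937
[CO3²⁻] = α₂ × DIC = 0.0001937 × 4.76 = 0.000922 mmol/L = 0.922 μmol/L

[CO3²⁻] = 0.922 μmol/L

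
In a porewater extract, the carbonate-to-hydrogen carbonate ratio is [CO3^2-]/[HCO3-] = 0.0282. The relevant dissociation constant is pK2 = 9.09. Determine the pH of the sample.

pH = 7.54

From K2 = [H⁺][CO3^2-]/[HCO3-]:  pH = pK2 + log₁₀([CO3^2-]/[HCO3-])
log₁₀(0.0282) = -1.550
pH = 9.09 + (-1.550) = 7.54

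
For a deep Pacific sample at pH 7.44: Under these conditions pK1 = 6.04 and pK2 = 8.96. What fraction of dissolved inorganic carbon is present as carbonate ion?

α₂ = 0.0282

α₂ = 1 / (1 + [H⁺]/K2 + [H⁺]²/(K1K2)) = 1 / (1 + 10^+1.52 + 10^+0.12)
   = 1 / (1 + 33.113 + 1.3183) = 1/35.431 = 0.02822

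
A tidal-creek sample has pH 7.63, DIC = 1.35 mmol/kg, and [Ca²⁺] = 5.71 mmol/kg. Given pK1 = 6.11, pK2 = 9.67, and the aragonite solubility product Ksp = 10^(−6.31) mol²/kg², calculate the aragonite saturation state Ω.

α₂ = 1 / (1 + [H⁺]/K2 + [H⁺]²/(K1K2)) = 1 / (1 + 10^+2.04 + 10^+0.52)
   = 1 / (1 + 109.65 + 3.3113) = 1/113.96 = 0.008775
[CO3²⁻] = α₂ × DIC = 0.008775 × 1.35 = 0.01185 mmol/kg = 11.85 μmol/kg
Ksp = 10^(−6.31) = 4.898×10^-7
Ω = [Ca²⁺][CO3²⁻]/Ksp = (5.71×10^-3)(1.185×10^-5) / 4.898×10^-7 = 0.138

Ω = 0.138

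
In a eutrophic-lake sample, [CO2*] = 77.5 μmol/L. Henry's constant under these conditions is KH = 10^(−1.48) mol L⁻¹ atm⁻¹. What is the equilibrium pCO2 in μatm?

pCO2 = 2340 μatm

KH = 10^(−1.48) = 3.311×10^-2 mol L⁻¹ atm⁻¹
pCO2 = [CO2*]/KH = 77.5×10^-6 / 3.311×10^-2 = 2.34×10^-3 atm = 2340 μatm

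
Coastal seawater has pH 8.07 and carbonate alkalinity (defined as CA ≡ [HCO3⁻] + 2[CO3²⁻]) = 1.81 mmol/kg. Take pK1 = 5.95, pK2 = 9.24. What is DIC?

CA = [HCO3⁻] + 2[CO3²⁻] = (α₁ + 2α₂)·DIC
At pH 8.07: [H⁺]/K1 = 10^-2.12 = 0.0075858, K2/[H⁺] = 10^-1.17 = 0.067608
α₁ = 1/(1 + 0.0075858 + 0.067608) = 1/1.0752 = 0.9301; α₂ = α₁·K2/[H⁺] = 0.06288
α₁ + 2α₂ = 1.0558
DIC = CA / (α₁ + 2α₂) = 1.81 / 1.0558 = 1.71 mmol/kg

DIC = 1.71 mmol/kg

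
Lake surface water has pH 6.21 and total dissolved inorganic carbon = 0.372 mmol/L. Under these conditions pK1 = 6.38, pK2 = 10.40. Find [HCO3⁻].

[HCO3⁻] = 0.150 mmol/L

α₁ = 1 / (1 + [H⁺]/K1 + K2/[H⁺]) = 1 / (1 + 10^+0.17 + 10^-4.19)
   = 1 / (1 + 1.4791 + 6.4565×10^-5) = 1/2.4792 = 0.4034
[HCO3⁻] = α₁ × DIC = 0.4034 × 0.372 = 0.150 mmol/L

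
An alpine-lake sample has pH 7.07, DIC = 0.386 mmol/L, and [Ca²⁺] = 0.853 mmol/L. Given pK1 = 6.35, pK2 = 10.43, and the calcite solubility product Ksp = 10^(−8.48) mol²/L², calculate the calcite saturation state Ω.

Ω = 0.0364

α₂ = 1 / (1 + [H⁺]/K2 + [H⁺]²/(K1K2)) = 1 / (1 + 10^+3.36 + 10^+2.64)
   = 1 / (1 + 2290.9 + 436.52) = 1/2728.4 = 0.0003665
[CO3²⁻] = α₂ × DIC = 0.0003665 × 0.386 = 0.0001415 mmol/L = 0.1415 μmol/L
Ksp = 10^(−8.48) = 3.311×10^-9
Ω = [Ca²⁺][CO3²⁻]/Ksp = (0.853×10^-3)(1.415×10^-7) / 3.311×10^-9 = 0.0364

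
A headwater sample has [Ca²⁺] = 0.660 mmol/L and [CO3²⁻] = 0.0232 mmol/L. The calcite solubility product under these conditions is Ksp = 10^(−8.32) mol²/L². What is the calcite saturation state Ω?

Ksp = 10^(−8.32) = 4.786×10^-9
Ω = [Ca²⁺][CO3²⁻]/Ksp = (0.660×10^-3)(0.0232×10^-3) / 4.786×10^-9 = 3.20

Ω = 3.20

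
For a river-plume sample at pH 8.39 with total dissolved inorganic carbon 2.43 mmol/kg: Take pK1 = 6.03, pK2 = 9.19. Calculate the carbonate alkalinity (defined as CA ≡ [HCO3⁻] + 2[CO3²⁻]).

CA = 2.75 mmol/kg

CA = [HCO3⁻] + 2[CO3²⁻] = (α₁ + 2α₂)·DIC
At pH 8.39: [H⁺]/K1 = 10^-2.36 = 0.0043652, K2/[H⁺] = 10^-0.80 = 0.15849
α₁ = 1/(1 + 0.0043652 + 0.15849) = 1/1.1629 = 0.8600; α₂ = α₁·K2/[H⁺] = 0.1363
α₁ + 2α₂ = 1.1325
CA = 1.1325 × 2.43 = 2.75 mmol/kg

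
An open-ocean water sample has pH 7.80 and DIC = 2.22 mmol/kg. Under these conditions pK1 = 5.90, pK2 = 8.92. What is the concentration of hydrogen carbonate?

α₁ = 1 / (1 + [H⁺]/K1 + K2/[H⁺]) = 1 / (1 + 10^-1.90 + 10^-1.12)
   = 1 / (1 + 0.012589 + 0.075858) = 1/1.0884 = 0.9187
[HCO3⁻] = α₁ × DIC = 0.9187 × 2.22 = 2.04 mmol/kg

[HCO3⁻] = 2.04 mmol/kg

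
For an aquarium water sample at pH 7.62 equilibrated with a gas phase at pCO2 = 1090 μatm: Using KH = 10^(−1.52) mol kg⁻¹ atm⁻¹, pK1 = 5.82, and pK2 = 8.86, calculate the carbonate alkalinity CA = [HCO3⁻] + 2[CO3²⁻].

[CO2*] = KH · pCO2 = 10^(−1.52) × 1090×10^-6 = 3.292×10^-5 mol/kg
α₀ = 1/(1 + K1/[H⁺] + K1K2/[H⁺]²) = 1/(1 + 10^+1.80 + 10^+0.56) = 0.01477
DIC = [CO2*]/α₀ = 3.292×10^-5 / 0.01477 = 2.229 mmol/kg
CA = (α₁ + 2α₂)·DIC = (0.9316 + 2×0.05361) × 2.229 = 2.32 mmol/kg

CA = 2.32 mmol/kg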